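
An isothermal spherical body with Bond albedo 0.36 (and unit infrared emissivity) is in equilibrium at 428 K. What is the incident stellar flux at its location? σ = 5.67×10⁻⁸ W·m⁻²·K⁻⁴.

(1−a)S·πr² = σ·4πr²·T⁴ ⇒ S = 4σT⁴/(1−a).
S = 4·5.67×10⁻⁸·3.356×10¹⁰/0.640.

S ≈ 11900 W/m²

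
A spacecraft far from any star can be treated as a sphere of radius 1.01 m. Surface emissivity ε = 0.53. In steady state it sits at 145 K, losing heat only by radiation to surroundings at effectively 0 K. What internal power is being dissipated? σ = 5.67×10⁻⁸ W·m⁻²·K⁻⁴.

Steady state: P = εσA T⁴.
A = 4πr² = 12.82 m²; T⁴ = (145)⁴ = 4.421×10⁸ K⁴.
P = 0.53 × 5.67×10⁻⁸ × 12.82 × 4.421×10⁸.

P ≈ 170 W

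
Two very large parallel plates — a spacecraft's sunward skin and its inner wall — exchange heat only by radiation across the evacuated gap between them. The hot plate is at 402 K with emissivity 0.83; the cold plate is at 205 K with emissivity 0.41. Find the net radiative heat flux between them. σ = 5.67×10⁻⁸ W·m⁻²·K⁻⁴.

For two infinite grey parallel plates, q = σ(T₁⁴ − T₂⁴)/(1/ε₁ + 1/ε₂ − 1).
T₁⁴ − T₂⁴ = 2.612×10¹⁰ − 1.766×10⁹ = 2.435×10¹⁰ K⁴.
1/ε₁ + 1/ε₂ − 1 = 1.205 + 2.439 − 1 = 2.644.
q = 5.67×10⁻⁸ × 2.435×10¹⁰ / 2.644.

q ≈ 522 W/m²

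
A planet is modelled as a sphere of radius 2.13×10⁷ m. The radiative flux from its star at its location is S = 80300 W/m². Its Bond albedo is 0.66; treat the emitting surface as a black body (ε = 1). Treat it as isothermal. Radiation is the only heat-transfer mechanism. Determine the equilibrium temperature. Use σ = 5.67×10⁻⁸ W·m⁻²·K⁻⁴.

At equilibrium, absorbed power = emitted power.
Absorbing cross-section = πr² = 1.425×10¹⁵ m²; emitting surface = 4πr² = 5.701×10¹⁵ m² (ratio 4).
(1−a)S·A_cross = εσ·A_surf·T⁴  ⇒  T⁴ = (1−a)S/(4σ).
T⁴ = 0.340·80300/(4·5.67×10⁻⁸) = 1.204×10¹¹ K⁴.
T = (1.204×10¹¹)^(1/4).

T ≈ 589 K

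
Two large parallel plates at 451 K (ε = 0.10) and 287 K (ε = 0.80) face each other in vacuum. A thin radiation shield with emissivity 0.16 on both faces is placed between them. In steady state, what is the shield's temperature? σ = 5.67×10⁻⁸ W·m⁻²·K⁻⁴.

T_s ≈ 362 K

In steady state the net flux on the hot side equals that on the cold side.
σ(T₁⁴−T_s⁴)/D₁ = σ(T_s⁴−T₂⁴)/D₂, with D₁ = 1/ε₁+1/ε_s−1 = 15.25, D₂ = 1/ε_s+1/ε₂−1 = 6.500.
Solve for T_s⁴: T_s⁴ = (D₂·T₁⁴ + D₁·T₂⁴)/(D₁+D₂) = 1.712×10¹⁰ K⁴.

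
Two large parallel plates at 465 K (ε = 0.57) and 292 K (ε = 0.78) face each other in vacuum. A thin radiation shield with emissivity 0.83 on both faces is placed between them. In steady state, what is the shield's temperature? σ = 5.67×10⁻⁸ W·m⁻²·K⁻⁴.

T_s ≈ 395 K

In steady state the net flux on the hot side equals that on the cold side.
σ(T₁⁴−T_s⁴)/D₁ = σ(T_s⁴−T₂⁴)/D₂, with D₁ = 1/ε₁+1/ε_s−1 = 1.959, D₂ = 1/ε_s+1/ε₂−1 = 1.487.
Solve for T_s⁴: T_s⁴ = (D₂·T₁⁴ + D₁·T₂⁴)/(D₁+D₂) = 2.431×10¹⁰ K⁴.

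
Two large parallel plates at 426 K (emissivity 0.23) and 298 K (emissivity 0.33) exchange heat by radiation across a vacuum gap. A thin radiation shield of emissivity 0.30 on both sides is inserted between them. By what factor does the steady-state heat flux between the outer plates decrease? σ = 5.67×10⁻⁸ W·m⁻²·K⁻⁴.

factor ≈ 1.89

Without shield: q₀ = σΔ(T⁴)/(1/ε₁+1/ε₂−1) with denominator 6.378.
With shield the two gaps are in series; the resistances add: (1/ε₁+1/ε_s−1)+(1/ε_s+1/ε₂−1) = 6.681+5.364 = 12.04.
Heat-flux ratio q₀/q = 12.04/6.378.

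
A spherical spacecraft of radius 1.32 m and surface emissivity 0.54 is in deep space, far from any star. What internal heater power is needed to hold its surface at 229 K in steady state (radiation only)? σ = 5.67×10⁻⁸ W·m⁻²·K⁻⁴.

P ≈ 1840 W

P = εσ·4πr²·T⁴.
4πr² = 21.90 m²; T⁴ = 2.750×10⁹ K⁴.
P = 0.54·5.67×10⁻⁸·21.90·2.750×10⁹.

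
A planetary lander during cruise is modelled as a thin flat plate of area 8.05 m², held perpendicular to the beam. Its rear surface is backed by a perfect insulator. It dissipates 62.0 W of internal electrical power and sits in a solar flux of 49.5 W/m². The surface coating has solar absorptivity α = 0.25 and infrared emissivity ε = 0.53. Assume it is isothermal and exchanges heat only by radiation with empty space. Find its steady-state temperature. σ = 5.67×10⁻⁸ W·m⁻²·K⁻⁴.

At steady state, absorbed solar power + internal power = radiated power.
Absorbed: α·S·A_cross = 0.25·49.5·8.050 = 99.62 W (cross-section A).
Total input = 99.62 + 62.0 = 161.6 W.
Radiated: εσ·A_surf·T⁴ with A_surf = A = 8.050 m².
T⁴ = 161.6/(0.53·5.67×10⁻⁸·8.050) = 6.681×10⁸ K⁴.

T ≈ 161 K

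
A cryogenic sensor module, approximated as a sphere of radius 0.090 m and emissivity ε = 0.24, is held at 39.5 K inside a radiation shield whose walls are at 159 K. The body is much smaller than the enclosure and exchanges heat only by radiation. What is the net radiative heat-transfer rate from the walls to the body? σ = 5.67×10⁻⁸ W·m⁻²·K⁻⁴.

P_net ≈ 0.882 W

For a small grey body in a large enclosure: P_net = εσA(T_body⁴ − T_wall⁴).
A = 4πr² = 0.1018 m²; T_body⁴ − T_wall⁴ = 2.434×10⁶ − 6.391×10⁸ = -6.367×10⁸ K⁴.
|P_net| = 0.24·5.67×10⁻⁸·0.1018·6.367×10⁸.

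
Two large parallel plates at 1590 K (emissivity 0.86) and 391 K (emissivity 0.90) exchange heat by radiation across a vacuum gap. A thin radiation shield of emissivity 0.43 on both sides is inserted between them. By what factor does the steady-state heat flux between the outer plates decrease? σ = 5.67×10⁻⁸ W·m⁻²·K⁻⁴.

factor ≈ 3.87

Without shield: q₀ = σΔ(T⁴)/(1/ε₁+1/ε₂−1) with denominator 1.274.
With shield the two gaps are in series; the resistances add: (1/ε₁+1/ε_s−1)+(1/ε_s+1/ε₂−1) = 2.488+2.437 = 4.925.
Heat-flux ratio q₀/q = 4.925/1.274.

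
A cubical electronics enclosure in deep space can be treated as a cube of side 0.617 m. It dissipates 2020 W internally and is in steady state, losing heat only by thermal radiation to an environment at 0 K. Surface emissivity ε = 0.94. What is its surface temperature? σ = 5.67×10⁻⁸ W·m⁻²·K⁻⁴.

Steady state: internal power = radiated power, P = εσA T⁴.
Radiating area A = 6L² = 2.284 m².
T⁴ = P/(εσA) = 2020/(0.94·5.67×10⁻⁸·2.284) = 1.659×10¹⁰ K⁴.
T = (1.659×10¹⁰)^(1/4).

T ≈ 359 K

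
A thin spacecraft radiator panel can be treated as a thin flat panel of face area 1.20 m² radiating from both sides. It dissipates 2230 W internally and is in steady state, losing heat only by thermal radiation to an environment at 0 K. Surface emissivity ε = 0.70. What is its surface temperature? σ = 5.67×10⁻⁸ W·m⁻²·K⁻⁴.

Steady state: internal power = radiated power, P = εσA T⁴.
Radiating area A = 2·1.20 = 2.400 m².
T⁴ = P/(εσA) = 2230/(0.70·5.67×10⁻⁸·2.400) = 2.341×10¹⁰ K⁴.
T = (2.341×10¹⁰)^(1/4).

T ≈ 391 K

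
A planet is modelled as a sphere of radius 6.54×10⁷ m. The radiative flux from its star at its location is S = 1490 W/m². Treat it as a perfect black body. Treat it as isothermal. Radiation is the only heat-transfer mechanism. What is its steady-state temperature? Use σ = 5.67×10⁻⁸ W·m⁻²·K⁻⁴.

At equilibrium, absorbed power = emitted power.
Absorbing cross-section = πr² = 1.344×10¹⁶ m²; emitting surface = 4πr² = 5.375×10¹⁶ m² (ratio 4).
S·A_cross = εσ·A_surf·T⁴  ⇒  T⁴ = S/(4σ).
T⁴ = 1.00·1490/(4·5.67×10⁻⁸) = 6.570×10⁹ K⁴.
T = (6.570×10⁹)^(1/4).

T ≈ 285 K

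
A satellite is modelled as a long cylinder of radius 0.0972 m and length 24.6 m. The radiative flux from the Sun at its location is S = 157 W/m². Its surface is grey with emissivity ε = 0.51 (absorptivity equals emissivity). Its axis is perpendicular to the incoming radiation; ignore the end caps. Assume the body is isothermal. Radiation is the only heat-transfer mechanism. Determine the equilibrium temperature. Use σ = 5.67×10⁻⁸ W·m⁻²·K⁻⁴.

T ≈ 172 K

At equilibrium, absorbed power = emitted power.
Absorbing cross-section = 2rL = 4.782 m²; emitting surface = 2πrL = 15.02 m² (ratio π).
εS·A_cross = εσ·A_surf·T⁴  ⇒  T⁴ = S/(πσ)   (ε cancels).
T⁴ = 157/(π·5.67×10⁻⁸) = 8.814×10⁸ K⁴.
T = (8.814×10⁸)^(1/4).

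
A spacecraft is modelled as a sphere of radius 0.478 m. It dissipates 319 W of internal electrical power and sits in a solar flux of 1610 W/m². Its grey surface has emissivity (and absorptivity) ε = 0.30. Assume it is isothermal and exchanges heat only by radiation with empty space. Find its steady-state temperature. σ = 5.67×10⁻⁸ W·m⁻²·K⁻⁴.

At steady state, absorbed solar power + internal power = radiated power.
Absorbed: α·S·A_cross = 0.30·1610·0.7178 = 346.7 W (cross-section πr²).
Total input = 346.7 + 319 = 665.7 W.
Radiated: εσ·A_surf·T⁴ with A_surf = 4πr² = 2.871 m².
T⁴ = 665.7/(0.30·5.67×10⁻⁸·2.871) = 1.363×10¹⁰ K⁴.

T ≈ 342 K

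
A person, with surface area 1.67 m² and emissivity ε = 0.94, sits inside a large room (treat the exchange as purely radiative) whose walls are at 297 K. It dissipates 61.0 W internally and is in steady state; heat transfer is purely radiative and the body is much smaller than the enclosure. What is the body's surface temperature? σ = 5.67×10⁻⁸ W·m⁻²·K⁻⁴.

For a small grey body in a large enclosure, net radiated power = εσA(T⁴ − T_w⁴).
Steady state: P = εσA(T⁴ − T_w⁴) with A = 1.67 m².
T⁴ = P/(εσA) + T_w⁴ = 61.0/(0.94·5.67×10⁻⁸·1.670) + (297)⁴
    = 6.853×10⁸ + 7.781×10⁹ = 8.466×10⁹ K⁴.

T ≈ 303 K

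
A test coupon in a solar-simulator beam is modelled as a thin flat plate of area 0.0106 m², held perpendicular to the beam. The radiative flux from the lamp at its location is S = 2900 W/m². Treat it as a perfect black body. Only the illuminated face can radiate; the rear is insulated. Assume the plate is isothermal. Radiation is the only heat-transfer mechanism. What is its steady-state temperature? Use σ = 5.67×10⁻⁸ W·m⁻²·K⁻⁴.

At equilibrium, absorbed power = emitted power.
Absorbing cross-section = A = 0.01060 m²; emitting surface = A = 0.01060 m² (ratio 1).
S·A_cross = εσ·A_surf·T⁴  ⇒  T⁴ = S/(1σ).
T⁴ = 1.00·2900/(1·5.67×10⁻⁸) = 5.115×10¹⁰ K⁴.
T = (5.115×10¹⁰)^(1/4).

T ≈ 476 K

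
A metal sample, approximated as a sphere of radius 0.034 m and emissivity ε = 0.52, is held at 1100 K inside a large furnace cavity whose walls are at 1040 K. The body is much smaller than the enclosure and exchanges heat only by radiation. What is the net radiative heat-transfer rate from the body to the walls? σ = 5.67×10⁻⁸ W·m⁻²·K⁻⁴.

P_net ≈ 126 W

For a small grey body in a large enclosure: P_net = εσA(T_body⁴ − T_wall⁴).
A = 4πr² = 0.01453 m²; T_body⁴ − T_wall⁴ = 1.464×10¹² − 1.170×10¹² = 2.942×10¹¹ K⁴.
|P_net| = 0.52·5.67×10⁻⁸·0.01453·2.942×10¹¹.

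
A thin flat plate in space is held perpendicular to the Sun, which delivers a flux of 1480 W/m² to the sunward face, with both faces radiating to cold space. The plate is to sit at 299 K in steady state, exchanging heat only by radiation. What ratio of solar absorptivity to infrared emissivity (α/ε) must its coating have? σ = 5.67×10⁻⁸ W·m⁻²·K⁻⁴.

α/ε ≈ 0.612

Balance: αS·A = εσ·2A·T⁴ ⇒ α/ε = 2σT⁴/S.
α/ε = 2·5.67×10⁻⁸·(299)⁴/1480 = 2·5.67×10⁻⁸·7.993×10⁹/1480.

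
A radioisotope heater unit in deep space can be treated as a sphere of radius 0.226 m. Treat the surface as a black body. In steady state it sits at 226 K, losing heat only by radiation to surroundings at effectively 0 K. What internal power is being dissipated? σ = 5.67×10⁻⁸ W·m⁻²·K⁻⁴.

Steady state: P = εσA T⁴.
A = 4πr² = 0.6418 m²; T⁴ = (226)⁴ = 2.609×10⁹ K⁴.
P = 1.0 × 5.67×10⁻⁸ × 0.6418 × 2.609×10⁹.

P ≈ 94.9 W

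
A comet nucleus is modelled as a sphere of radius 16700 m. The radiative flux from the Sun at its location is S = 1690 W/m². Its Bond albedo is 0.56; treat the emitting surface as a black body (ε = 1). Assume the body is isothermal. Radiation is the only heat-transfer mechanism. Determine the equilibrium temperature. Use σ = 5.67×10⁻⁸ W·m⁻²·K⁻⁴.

At equilibrium, absorbed power = emitted power.
Absorbing cross-section = πr² = 8.762×10⁸ m²; emitting surface = 4πr² = 3.505×10⁹ m² (ratio 4).
(1−a)S·A_cross = εσ·A_surf·T⁴  ⇒  T⁴ = (1−a)S/(4σ).
T⁴ = 0.440·1690/(4·5.67×10⁻⁸) = 3.279×10⁹ K⁴.
T = (3.279×10⁹)^(1/4).

T ≈ 239 K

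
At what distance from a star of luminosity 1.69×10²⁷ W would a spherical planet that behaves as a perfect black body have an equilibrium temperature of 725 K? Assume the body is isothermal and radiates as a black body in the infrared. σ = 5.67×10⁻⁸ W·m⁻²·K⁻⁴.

d ≈ 4.63×10¹⁰ m

For an isothermal black-emitting sphere, (1−a)S·πr² = σ·4πr²·T⁴ ⇒ S = 4σT⁴/(1−a).
S = 4·5.67×10⁻⁸·(725)⁴/1.00 = 62660 W/m².
Flux falls as S = L/(4πd²), so d = √(L/(4πS)) = √(1.69×10²⁷/(4π·62660)).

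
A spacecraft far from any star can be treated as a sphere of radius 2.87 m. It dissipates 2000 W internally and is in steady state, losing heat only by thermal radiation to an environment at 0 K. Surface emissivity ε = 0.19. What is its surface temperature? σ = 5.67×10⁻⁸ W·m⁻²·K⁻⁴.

T ≈ 206 K

Steady state: internal power = radiated power, P = εσA T⁴.
Radiating area A = 4πr² = 103.5 m².
T⁴ = P/(εσA) = 2000/(0.19·5.67×10⁻⁸·103.5) = 1.794×10⁹ K⁴.
T = (1.794×10⁹)^(1/4).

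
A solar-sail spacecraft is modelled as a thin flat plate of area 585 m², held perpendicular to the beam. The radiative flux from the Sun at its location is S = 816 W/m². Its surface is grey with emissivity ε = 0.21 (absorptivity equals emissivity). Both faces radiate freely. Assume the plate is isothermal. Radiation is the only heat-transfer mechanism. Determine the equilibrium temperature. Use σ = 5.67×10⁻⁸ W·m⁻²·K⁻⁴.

At equilibrium, absorbed power = emitted power.
Absorbing cross-section = A = 585.0 m²; emitting surface = 2A = 1170 m² (ratio 2).
εS·A_cross = εσ·A_surf·T⁴  ⇒  T⁴ = S/(2σ)   (ε cancels).
T⁴ = 816/(2·5.67×10⁻⁸) = 7.196×10⁹ K⁴.
T = (7.196×10⁹)^(1/4).

T ≈ 291 K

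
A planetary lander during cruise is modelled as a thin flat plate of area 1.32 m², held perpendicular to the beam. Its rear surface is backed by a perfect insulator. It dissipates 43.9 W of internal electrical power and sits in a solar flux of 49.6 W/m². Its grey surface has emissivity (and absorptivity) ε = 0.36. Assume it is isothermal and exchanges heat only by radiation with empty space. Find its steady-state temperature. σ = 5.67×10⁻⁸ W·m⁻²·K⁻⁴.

T ≈ 224 K

At steady state, absorbed solar power + internal power = radiated power.
Absorbed: α·S·A_cross = 0.36·49.6·1.320 = 23.57 W (cross-section A).
Total input = 23.57 + 43.9 = 67.47 W.
Radiated: εσ·A_surf·T⁴ with A_surf = A = 1.320 m².
T⁴ = 67.47/(0.36·5.67×10⁻⁸·1.320) = 2.504×10⁹ K⁴.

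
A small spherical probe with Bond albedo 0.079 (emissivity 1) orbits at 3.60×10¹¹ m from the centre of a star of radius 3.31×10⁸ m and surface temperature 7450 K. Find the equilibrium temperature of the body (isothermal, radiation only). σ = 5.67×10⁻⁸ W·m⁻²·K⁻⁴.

The star's surface emits σT_*⁴; at distance d the flux is S = σT_*⁴(R_*/d)².
S = 5.67×10⁻⁸·(7450)⁴·(3.31×10⁸/3.60×10¹¹)² = 147.7 W/m².
For an isothermal sphere T⁴ = (1−a)S/(4σ) = 5.996×10⁸ K⁴.

T ≈ 156 K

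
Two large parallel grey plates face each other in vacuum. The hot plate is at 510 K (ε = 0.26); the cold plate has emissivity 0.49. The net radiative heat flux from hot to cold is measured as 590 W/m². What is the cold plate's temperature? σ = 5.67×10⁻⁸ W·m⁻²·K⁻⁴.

T₂ ≈ 360 K

q = σ(T₁⁴ − T₂⁴)/(1/ε₁ + 1/ε₂ − 1); denominator = 4.887.
T₂⁴ = T₁⁴ − q·(1/ε₁+1/ε₂−1)/σ = 6.765×10¹⁰ − 590·4.887/5.67×10⁻⁸
    = 1.680×10¹⁰ K⁴.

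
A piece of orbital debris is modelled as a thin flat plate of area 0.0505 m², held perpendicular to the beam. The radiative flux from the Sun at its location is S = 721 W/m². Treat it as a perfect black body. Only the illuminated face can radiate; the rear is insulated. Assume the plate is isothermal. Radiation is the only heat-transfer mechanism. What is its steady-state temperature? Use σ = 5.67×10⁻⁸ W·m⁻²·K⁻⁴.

T ≈ 336 K

At equilibrium, absorbed power = emitted power.
Absorbing cross-section = A = 0.05050 m²; emitting surface = A = 0.05050 m² (ratio 1).
S·A_cross = εσ·A_surf·T⁴  ⇒  T⁴ = S/(1σ).
T⁴ = 1.00·721/(1·5.67×10⁻⁸) = 1.272×10¹⁰ K⁴.
T = (1.272×10¹⁰)^(1/4).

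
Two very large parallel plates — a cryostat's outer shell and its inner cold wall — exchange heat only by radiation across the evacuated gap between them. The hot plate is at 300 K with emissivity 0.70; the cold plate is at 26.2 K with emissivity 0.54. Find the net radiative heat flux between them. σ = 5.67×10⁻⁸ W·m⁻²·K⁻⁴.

q ≈ 201 W/m²

For two infinite grey parallel plates, q = σ(T₁⁴ − T₂⁴)/(1/ε₁ + 1/ε₂ − 1).
T₁⁴ − T₂⁴ = 8.100×10⁹ − 4.712×10⁵ = 8.100×10⁹ K⁴.
1/ε₁ + 1/ε₂ − 1 = 1.429 + 1.852 − 1 = 2.280.
q = 5.67×10⁻⁸ × 8.100×10⁹ / 2.280.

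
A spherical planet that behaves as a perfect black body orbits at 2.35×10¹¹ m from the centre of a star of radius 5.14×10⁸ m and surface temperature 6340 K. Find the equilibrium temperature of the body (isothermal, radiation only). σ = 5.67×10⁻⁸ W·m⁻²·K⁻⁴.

The star's surface emits σT_*⁴; at distance d the flux is S = σT_*⁴(R_*/d)².
S = 5.67×10⁻⁸·(6340)⁴·(5.14×10⁸/2.35×10¹¹)² = 438.3 W/m².
For an isothermal sphere T⁴ = (1−a)S/(4σ) = 1.932×10⁹ K⁴.

T ≈ 210 K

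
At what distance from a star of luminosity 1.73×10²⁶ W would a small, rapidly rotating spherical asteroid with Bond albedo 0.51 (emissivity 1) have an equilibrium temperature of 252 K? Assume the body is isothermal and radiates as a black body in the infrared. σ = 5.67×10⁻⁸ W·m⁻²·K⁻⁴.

For an isothermal black-emitting sphere, (1−a)S·πr² = σ·4πr²·T⁴ ⇒ S = 4σT⁴/(1−a).
S = 4·5.67×10⁻⁸·(252)⁴/0.490 = 1867 W/m².
Flux falls as S = L/(4πd²), so d = √(L/(4πS)) = √(1.73×10²⁶/(4π·1867)).

d ≈ 8.59×10¹⁰ m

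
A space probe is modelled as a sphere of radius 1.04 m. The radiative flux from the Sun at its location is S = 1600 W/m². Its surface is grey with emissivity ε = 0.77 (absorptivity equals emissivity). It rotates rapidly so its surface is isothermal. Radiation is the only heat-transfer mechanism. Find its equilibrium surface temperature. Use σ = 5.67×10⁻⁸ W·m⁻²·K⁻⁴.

At equilibrium, absorbed power = emitted power.
Absorbing cross-section = πr² = 3.398 m²; emitting surface = 4πr² = 13.59 m² (ratio 4).
εS·A_cross = εσ·A_surf·T⁴  ⇒  T⁴ = S/(4σ)   (ε cancels).
T⁴ = 1600/(4·5.67×10⁻⁸) = 7.055×10⁹ K⁴.
T = (7.055×10⁹)^(1/4).

T ≈ 290 K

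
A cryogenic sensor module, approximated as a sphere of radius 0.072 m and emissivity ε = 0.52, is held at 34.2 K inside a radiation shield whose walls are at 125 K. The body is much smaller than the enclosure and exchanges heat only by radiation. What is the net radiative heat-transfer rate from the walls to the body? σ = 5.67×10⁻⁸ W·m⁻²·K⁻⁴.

For a small grey body in a large enclosure: P_net = εσA(T_body⁴ − T_wall⁴).
A = 4πr² = 0.06514 m²; T_body⁴ − T_wall⁴ = 1.368×10⁶ − 2.441×10⁸ = -2.428×10⁸ K⁴.
|P_net| = 0.52·5.67×10⁻⁸·0.06514·2.428×10⁸.

P_net ≈ 0.466 W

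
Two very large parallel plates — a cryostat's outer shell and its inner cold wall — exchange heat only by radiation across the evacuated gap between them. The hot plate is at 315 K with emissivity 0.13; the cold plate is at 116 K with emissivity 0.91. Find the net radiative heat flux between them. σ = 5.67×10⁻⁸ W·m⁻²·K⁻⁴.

For two infinite grey parallel plates, q = σ(T₁⁴ − T₂⁴)/(1/ε₁ + 1/ε₂ − 1).
T₁⁴ − T₂⁴ = 9.846×10⁹ − 1.811×10⁸ = 9.665×10⁹ K⁴.
1/ε₁ + 1/ε₂ − 1 = 7.692 + 1.099 − 1 = 7.791.
q = 5.67×10⁻⁸ × 9.665×10⁹ / 7.791.

q ≈ 70.3 W/m²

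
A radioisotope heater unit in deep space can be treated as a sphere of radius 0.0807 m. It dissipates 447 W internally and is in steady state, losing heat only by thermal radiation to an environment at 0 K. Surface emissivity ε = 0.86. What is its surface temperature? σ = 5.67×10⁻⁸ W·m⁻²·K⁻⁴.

Steady state: internal power = radiated power, P = εσA T⁴.
Radiating area A = 4πr² = 0.08184 m².
T⁴ = P/(εσA) = 447/(0.86·5.67×10⁻⁸·0.08184) = 1.120×10¹¹ K⁴.
T = (1.120×10¹¹)^(1/4).

T ≈ 579 K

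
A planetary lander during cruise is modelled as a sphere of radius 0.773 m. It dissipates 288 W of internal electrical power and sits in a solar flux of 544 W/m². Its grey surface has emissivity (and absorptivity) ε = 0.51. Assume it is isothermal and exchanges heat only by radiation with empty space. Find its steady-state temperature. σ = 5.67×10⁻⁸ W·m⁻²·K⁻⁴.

T ≈ 247 K

At steady state, absorbed solar power + internal power = radiated power.
Absorbed: α·S·A_cross = 0.51·544·1.877 = 520.8 W (cross-section πr²).
Total input = 520.8 + 288 = 808.8 W.
Radiated: εσ·A_surf·T⁴ with A_surf = 4πr² = 7.509 m².
T⁴ = 808.8/(0.51·5.67×10⁻⁸·7.509) = 3.725×10⁹ K⁴.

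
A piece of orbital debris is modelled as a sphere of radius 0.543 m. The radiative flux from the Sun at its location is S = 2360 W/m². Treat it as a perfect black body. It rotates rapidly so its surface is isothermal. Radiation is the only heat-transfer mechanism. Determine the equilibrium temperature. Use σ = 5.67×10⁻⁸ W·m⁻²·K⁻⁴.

At equilibrium, absorbed power = emitted power.
Absorbing cross-section = πr² = 0.9263 m²; emitting surface = 4πr² = 3.705 m² (ratio 4).
S·A_cross = εσ·A_surf·T⁴  ⇒  T⁴ = S/(4σ).
T⁴ = 1.00·2360/(4·5.67×10⁻⁸) = 1.041×10¹⁰ K⁴.
T = (1.041×10¹⁰)^(1/4).

T ≈ 319 K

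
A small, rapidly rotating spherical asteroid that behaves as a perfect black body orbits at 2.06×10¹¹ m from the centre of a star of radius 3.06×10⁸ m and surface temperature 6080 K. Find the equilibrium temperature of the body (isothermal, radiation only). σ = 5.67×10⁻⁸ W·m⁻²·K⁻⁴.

T ≈ 166 K

The star's surface emits σT_*⁴; at distance d the flux is S = σT_*⁴(R_*/d)².
S = 5.67×10⁻⁸·(6080)⁴·(3.06×10⁸/2.06×10¹¹)² = 171.0 W/m².
For an isothermal sphere T⁴ = (1−a)S/(4σ) = 7.538×10⁸ K⁴.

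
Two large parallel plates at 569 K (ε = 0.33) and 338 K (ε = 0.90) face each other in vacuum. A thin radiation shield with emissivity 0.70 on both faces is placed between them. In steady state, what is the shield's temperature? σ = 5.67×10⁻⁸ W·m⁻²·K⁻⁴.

In steady state the net flux on the hot side equals that on the cold side.
σ(T₁⁴−T_s⁴)/D₁ = σ(T_s⁴−T₂⁴)/D₂, with D₁ = 1/ε₁+1/ε_s−1 = 3.459, D₂ = 1/ε_s+1/ε₂−1 = 1.540.
Solve for T_s⁴: T_s⁴ = (D₂·T₁⁴ + D₁·T₂⁴)/(D₁+D₂) = 4.132×10¹⁰ K⁴.

T_s ≈ 451 K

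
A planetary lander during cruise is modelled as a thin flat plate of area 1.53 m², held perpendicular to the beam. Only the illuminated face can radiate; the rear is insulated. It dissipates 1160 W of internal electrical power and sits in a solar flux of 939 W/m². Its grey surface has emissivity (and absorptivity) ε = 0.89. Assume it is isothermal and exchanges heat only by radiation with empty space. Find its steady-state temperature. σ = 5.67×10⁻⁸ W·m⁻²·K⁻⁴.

At steady state, absorbed solar power + internal power = radiated power.
Absorbed: α·S·A_cross = 0.89·939·1.530 = 1279 W (cross-section A).
Total input = 1279 + 1160 = 2439 W.
Radiated: εσ·A_surf·T⁴ with A_surf = A = 1.530 m².
T⁴ = 2439/(0.89·5.67×10⁻⁸·1.530) = 3.159×10¹⁰ K⁴.

T ≈ 422 K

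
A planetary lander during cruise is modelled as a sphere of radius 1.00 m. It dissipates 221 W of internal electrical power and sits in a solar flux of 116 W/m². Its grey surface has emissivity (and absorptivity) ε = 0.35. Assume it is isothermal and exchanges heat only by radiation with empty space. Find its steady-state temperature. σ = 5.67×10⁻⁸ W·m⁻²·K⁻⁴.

At steady state, absorbed solar power + internal power = radiated power.
Absorbed: α·S·A_cross = 0.35·116·3.142 = 127.5 W (cross-section πr²).
Total input = 127.5 + 221 = 348.5 W.
Radiated: εσ·A_surf·T⁴ with A_surf = 4πr² = 12.57 m².
T⁴ = 348.5/(0.35·5.67×10⁻⁸·12.57) = 1.398×10⁹ K⁴.

T ≈ 193 K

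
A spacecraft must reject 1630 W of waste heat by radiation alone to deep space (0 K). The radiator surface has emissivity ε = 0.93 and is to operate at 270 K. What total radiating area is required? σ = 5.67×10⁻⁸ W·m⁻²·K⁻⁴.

P = εσA T⁴ ⇒ A = P/(εσT⁴).
T⁴ = 5.314×10⁹ K⁴.
A = 1630/(0.93 × 5.67×10⁻⁸ × 5.314×10⁹).

A ≈ 5.82 m²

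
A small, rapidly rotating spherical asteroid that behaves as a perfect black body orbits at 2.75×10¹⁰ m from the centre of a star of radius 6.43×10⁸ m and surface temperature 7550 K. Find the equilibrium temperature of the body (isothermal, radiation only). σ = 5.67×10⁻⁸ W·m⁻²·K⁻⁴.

The star's surface emits σT_*⁴; at distance d the flux is S = σT_*⁴(R_*/d)².
S = 5.67×10⁻⁸·(7550)⁴·(6.43×10⁸/2.75×10¹⁰)² = 1.007×10⁵ W/m².
For an isothermal sphere T⁴ = (1−a)S/(4σ) = 4.441×10¹¹ K⁴.

T ≈ 816 K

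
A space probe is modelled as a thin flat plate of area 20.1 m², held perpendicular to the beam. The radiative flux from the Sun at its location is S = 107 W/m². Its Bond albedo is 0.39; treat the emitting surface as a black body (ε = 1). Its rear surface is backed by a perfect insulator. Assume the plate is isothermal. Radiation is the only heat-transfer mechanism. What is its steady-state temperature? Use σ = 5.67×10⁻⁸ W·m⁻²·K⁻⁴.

At equilibrium, absorbed power = emitted power.
Absorbing cross-section = A = 20.10 m²; emitting surface = A = 20.10 m² (ratio 1).
(1−a)S·A_cross = εσ·A_surf·T⁴  ⇒  T⁴ = (1−a)S/(1σ).
T⁴ = 0.610·107/(1·5.67×10⁻⁸) = 1.151×10⁹ K⁴.
T = (1.151×10⁹)^(1/4).

T ≈ 184 K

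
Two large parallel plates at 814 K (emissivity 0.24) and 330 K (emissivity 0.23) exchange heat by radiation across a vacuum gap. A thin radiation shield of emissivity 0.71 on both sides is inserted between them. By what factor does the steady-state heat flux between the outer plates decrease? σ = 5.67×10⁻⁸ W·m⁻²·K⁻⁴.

Without shield: q₀ = σΔ(T⁴)/(1/ε₁+1/ε₂−1) with denominator 7.514.
With shield the two gaps are in series; the resistances add: (1/ε₁+1/ε_s−1)+(1/ε_s+1/ε₂−1) = 4.575+4.756 = 9.331.
Heat-flux ratio q₀/q = 9.331/7.514.

factor ≈ 1.24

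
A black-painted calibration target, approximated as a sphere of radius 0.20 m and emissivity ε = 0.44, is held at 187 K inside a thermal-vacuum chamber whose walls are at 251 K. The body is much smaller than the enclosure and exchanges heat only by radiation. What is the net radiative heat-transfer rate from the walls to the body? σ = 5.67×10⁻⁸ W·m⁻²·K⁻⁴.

P_net ≈ 34.4 W

For a small grey body in a large enclosure: P_net = εσA(T_body⁴ − T_wall⁴).
A = 4πr² = 0.5027 m²; T_body⁴ − T_wall⁴ = 1.223×10⁹ − 3.969×10⁹ = -2.746×10⁹ K⁴.
|P_net| = 0.44·5.67×10⁻⁸·0.5027·2.746×10⁹.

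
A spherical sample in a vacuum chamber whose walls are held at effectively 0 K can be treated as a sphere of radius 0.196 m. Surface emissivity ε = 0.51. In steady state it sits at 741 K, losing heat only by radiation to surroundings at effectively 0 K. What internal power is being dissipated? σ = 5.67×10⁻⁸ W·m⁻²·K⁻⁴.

Steady state: P = εσA T⁴.
A = 4πr² = 0.4827 m²; T⁴ = (741)⁴ = 3.015×10¹¹ K⁴.
P = 0.51 × 5.67×10⁻⁸ × 0.4827 × 3.015×10¹¹.

P ≈ 4210 W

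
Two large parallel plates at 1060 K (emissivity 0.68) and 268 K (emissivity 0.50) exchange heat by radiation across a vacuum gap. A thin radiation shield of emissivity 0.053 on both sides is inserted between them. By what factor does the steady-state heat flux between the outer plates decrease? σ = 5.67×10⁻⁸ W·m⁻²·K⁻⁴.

factor ≈ 15.9

Without shield: q₀ = σΔ(T⁴)/(1/ε₁+1/ε₂−1) with denominator 2.471.
With shield the two gaps are in series; the resistances add: (1/ε₁+1/ε_s−1)+(1/ε_s+1/ε₂−1) = 19.34+19.87 = 39.21.
Heat-flux ratio q₀/q = 39.21/2.471.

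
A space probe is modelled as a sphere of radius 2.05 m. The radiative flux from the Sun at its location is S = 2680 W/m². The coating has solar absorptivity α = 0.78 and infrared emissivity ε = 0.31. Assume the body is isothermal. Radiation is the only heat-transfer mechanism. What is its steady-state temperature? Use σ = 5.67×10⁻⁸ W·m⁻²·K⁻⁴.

At equilibrium, absorbed power = emitted power.
Absorbing cross-section = πr² = 13.20 m²; emitting surface = 4πr² = 52.81 m² (ratio 4).
αS·A_cross = εσ·A_surf·T⁴  ⇒  T⁴ = αS/(ε·4σ).
T⁴ = 0.780·2680/(0.31·4·5.67×10⁻⁸) = 2.973×10¹⁰ K⁴.
T = (2.973×10¹⁰)^(1/4).

T ≈ 415 K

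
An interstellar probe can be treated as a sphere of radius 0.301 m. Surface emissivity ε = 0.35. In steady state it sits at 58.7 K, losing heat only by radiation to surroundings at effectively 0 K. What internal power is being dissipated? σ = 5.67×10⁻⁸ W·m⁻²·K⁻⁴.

P ≈ 0.268 W

Steady state: P = εσA T⁴.
A = 4πr² = 1.139 m²; T⁴ = (58.7)⁴ = 1.187×10⁷ K⁴.
P = 0.35 × 5.67×10⁻⁸ × 1.139 × 1.187×10⁷.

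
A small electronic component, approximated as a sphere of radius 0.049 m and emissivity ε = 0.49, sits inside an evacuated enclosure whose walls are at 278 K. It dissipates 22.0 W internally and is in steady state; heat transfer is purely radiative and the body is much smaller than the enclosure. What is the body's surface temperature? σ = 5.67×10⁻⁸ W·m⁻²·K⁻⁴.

For a small grey body in a large enclosure, net radiated power = εσA(T⁴ − T_w⁴).
Steady state: P = εσA(T⁴ − T_w⁴) with A = 4πr² = 0.03017 m².
T⁴ = P/(εσA) + T_w⁴ = 22.0/(0.49·5.67×10⁻⁸·0.03017) + (278)⁴
    = 2.624×10¹⁰ + 5.973×10⁹ = 3.222×10¹⁰ K⁴.

T ≈ 424 K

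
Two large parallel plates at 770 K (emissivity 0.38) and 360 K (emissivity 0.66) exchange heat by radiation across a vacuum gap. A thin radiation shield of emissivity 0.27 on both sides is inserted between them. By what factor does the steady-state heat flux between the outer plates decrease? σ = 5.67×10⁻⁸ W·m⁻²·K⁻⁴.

Without shield: q₀ = σΔ(T⁴)/(1/ε₁+1/ε₂−1) with denominator 3.147.
With shield the two gaps are in series; the resistances add: (1/ε₁+1/ε_s−1)+(1/ε_s+1/ε₂−1) = 5.335+4.219 = 9.554.
Heat-flux ratio q₀/q = 9.554/3.147.

factor ≈ 3.04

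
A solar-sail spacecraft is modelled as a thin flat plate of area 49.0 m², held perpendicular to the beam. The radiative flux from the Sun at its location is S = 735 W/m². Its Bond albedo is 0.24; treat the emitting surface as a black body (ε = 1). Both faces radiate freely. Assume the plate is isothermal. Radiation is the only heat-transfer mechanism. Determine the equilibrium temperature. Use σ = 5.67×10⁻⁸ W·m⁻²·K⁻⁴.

T ≈ 265 K

At equilibrium, absorbed power = emitted power.
Absorbing cross-section = A = 49.00 m²; emitting surface = 2A = 98.00 m² (ratio 2).
(1−a)S·A_cross = εσ·A_surf·T⁴  ⇒  T⁴ = (1−a)S/(2σ).
T⁴ = 0.760·735/(2·5.67×10⁻⁸) = 4.926×10⁹ K⁴.
T = (4.926×10⁹)^(1/4).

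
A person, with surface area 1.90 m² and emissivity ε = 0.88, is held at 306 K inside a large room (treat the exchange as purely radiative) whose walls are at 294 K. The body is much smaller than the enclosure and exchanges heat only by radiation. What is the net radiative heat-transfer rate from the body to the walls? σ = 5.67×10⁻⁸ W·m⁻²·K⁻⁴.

For a small grey body in a large enclosure: P_net = εσA(T_body⁴ − T_wall⁴).
A = 1.90 m²; T_body⁴ − T_wall⁴ = 8.768×10⁹ − 7.471×10⁹ = 1.297×10⁹ K⁴.
|P_net| = 0.88·5.67×10⁻⁸·1.900·1.297×10⁹.

P_net ≈ 123 W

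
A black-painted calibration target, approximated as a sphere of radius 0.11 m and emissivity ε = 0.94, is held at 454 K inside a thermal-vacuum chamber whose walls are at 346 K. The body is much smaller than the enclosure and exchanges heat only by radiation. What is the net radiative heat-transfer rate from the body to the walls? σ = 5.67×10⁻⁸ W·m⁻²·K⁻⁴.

P_net ≈ 228 W

For a small grey body in a large enclosure: P_net = εσA(T_body⁴ − T_wall⁴).
A = 4πr² = 0.1521 m²; T_body⁴ − T_wall⁴ = 4.248×10¹⁰ − 1.433×10¹⁰ = 2.815×10¹⁰ K⁴.
|P_net| = 0.94·5.67×10⁻⁸·0.1521·2.815×10¹⁰.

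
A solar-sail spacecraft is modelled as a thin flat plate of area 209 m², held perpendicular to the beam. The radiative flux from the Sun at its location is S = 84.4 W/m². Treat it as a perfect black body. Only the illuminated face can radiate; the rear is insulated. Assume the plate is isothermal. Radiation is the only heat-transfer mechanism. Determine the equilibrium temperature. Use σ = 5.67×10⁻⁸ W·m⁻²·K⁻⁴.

At equilibrium, absorbed power = emitted power.
Absorbing cross-section = A = 209.0 m²; emitting surface = A = 209.0 m² (ratio 1).
S·A_cross = εσ·A_surf·T⁴  ⇒  T⁴ = S/(1σ).
T⁴ = 1.00·84.4/(1·5.67×10⁻⁸) = 1.489×10⁹ K⁴.
T = (1.489×10⁹)^(1/4).

T ≈ 196 K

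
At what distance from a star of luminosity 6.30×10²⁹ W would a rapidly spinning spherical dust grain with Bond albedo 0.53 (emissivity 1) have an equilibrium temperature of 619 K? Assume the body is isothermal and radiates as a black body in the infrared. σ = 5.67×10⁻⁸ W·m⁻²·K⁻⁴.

d ≈ 8.41×10¹¹ m

For an isothermal black-emitting sphere, (1−a)S·πr² = σ·4πr²·T⁴ ⇒ S = 4σT⁴/(1−a).
S = 4·5.67×10⁻⁸·(619)⁴/0.470 = 70840 W/m².
Flux falls as S = L/(4πd²), so d = √(L/(4πS)) = √(6.30×10²⁹/(4π·70840)).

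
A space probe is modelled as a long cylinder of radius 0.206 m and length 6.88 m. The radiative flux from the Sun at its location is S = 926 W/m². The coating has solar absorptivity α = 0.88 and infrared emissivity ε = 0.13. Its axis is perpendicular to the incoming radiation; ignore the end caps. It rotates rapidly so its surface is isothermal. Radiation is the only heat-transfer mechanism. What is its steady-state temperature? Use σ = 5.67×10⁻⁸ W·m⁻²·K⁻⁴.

At equilibrium, absorbed power = emitted power.
Absorbing cross-section = 2rL = 2.835 m²; emitting surface = 2πrL = 8.905 m² (ratio π).
αS·A_cross = εσ·A_surf·T⁴  ⇒  T⁴ = αS/(ε·πσ).
T⁴ = 0.880·926/(0.13·π·5.67×10⁻⁸) = 3.519×10¹⁰ K⁴.
T = (3.519×10¹⁰)^(1/4).

T ≈ 433 K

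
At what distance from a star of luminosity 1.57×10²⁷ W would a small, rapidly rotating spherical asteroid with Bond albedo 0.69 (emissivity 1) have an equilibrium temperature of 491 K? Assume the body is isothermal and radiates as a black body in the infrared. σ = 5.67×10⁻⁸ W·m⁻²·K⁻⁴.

For an isothermal black-emitting sphere, (1−a)S·πr² = σ·4πr²·T⁴ ⇒ S = 4σT⁴/(1−a).
S = 4·5.67×10⁻⁸·(491)⁴/0.310 = 42520 W/m².
Flux falls as S = L/(4πd²), so d = √(L/(4πS)) = √(1.57×10²⁷/(4π·42520)).

d ≈ 5.42×10¹⁰ m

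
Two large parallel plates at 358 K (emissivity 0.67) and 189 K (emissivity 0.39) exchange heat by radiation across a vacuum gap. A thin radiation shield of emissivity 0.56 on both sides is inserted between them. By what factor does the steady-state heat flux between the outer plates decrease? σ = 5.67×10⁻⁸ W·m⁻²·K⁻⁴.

factor ≈ 1.84

Without shield: q₀ = σΔ(T⁴)/(1/ε₁+1/ε₂−1) with denominator 3.057.
With shield the two gaps are in series; the resistances add: (1/ε₁+1/ε_s−1)+(1/ε_s+1/ε₂−1) = 2.278+3.350 = 5.628.
Heat-flux ratio q₀/q = 5.628/3.057.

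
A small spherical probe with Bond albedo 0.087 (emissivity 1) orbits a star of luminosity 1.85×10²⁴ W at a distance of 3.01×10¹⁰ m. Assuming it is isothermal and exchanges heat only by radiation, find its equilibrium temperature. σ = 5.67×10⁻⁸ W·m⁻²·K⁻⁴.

T ≈ 160 K

First find the stellar flux at distance d: S = L/(4πd²) = 1.85×10²⁴/(4π·(3.01×10¹⁰)²) = 162.5 W/m².
For an isothermal sphere, absorbed (1−a)S·πr² = emitted σ·4πr²·T⁴, so T⁴ = (1−a)S/(4σ).
T⁴ = 0.913·162.5/(4·5.67×10⁻⁸) = 6.541×10⁸ K⁴.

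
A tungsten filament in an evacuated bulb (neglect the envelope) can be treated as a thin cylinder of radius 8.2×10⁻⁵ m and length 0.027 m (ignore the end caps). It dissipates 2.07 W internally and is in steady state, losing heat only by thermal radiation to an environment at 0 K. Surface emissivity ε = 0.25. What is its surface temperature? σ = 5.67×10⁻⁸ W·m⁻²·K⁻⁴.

T ≈ 1800 K

Steady state: internal power = radiated power, P = εσA T⁴.
Radiating area A = 2πrL = 1.391×10⁻⁵ m².
T⁴ = P/(εσA) = 2.07/(0.25·5.67×10⁻⁸·1.391×10⁻⁵) = 1.050×10¹³ K⁴.
T = (1.050×10¹³)^(1/4).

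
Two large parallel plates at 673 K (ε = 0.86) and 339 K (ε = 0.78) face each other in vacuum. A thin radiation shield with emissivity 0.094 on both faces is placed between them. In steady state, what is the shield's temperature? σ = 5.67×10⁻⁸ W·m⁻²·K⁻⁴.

In steady state the net flux on the hot side equals that on the cold side.
σ(T₁⁴−T_s⁴)/D₁ = σ(T_s⁴−T₂⁴)/D₂, with D₁ = 1/ε₁+1/ε_s−1 = 10.80, D₂ = 1/ε_s+1/ε₂−1 = 10.92.
Solve for T_s⁴: T_s⁴ = (D₂·T₁⁴ + D₁·T₂⁴)/(D₁+D₂) = 1.097×10¹¹ K⁴.

T_s ≈ 576 K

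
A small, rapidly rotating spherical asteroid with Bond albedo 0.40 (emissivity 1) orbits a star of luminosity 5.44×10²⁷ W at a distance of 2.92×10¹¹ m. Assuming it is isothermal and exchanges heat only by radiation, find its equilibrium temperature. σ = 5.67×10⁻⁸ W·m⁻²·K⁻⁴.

First find the stellar flux at distance d: S = L/(4πd²) = 5.44×10²⁷/(4π·(2.92×10¹¹)²) = 5077 W/m².
For an isothermal sphere, absorbed (1−a)S·πr² = emitted σ·4πr²·T⁴, so T⁴ = (1−a)S/(4σ).
T⁴ = 0.600·5077/(4·5.67×10⁻⁸) = 1.343×10¹⁰ K⁴.

T ≈ 340 K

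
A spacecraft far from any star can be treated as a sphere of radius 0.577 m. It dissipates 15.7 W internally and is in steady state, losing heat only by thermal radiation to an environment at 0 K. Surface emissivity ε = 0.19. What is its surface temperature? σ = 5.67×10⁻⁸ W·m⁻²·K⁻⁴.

Steady state: internal power = radiated power, P = εσA T⁴.
Radiating area A = 4πr² = 4.184 m².
T⁴ = P/(εσA) = 15.7/(0.19·5.67×10⁻⁸·4.184) = 3.483×10⁸ K⁴.
T = (3.483×10⁸)^(1/4).

T ≈ 137 K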